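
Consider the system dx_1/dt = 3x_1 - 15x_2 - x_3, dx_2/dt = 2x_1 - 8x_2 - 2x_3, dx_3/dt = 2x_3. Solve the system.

Coefficient matrix A = [[3, -15, -1], [2, -8, -2], [0, 0, 2]].
det(A - λI) = 0 gives eigenvalues λ = -3, -2, 2.
For λ=-3: eigenvector (-5,-2,0).
For λ=-2: eigenvector (3,1,0).
For λ=2: eigenvector (1,0,1).
General solution: K_1e^(-3t)(-5,-2,0) + K_2e^(-2t)(3,1,0) + K_3e^(2t)(1,0,1).

x_1(t) = -5K_1e^(-3t) + 3K_2e^(-2t) + K_3e^(2t), x_2(t) = -2K_1e^(-3t) + K_2e^(-2t), x_3(t) = K_3e^(2t)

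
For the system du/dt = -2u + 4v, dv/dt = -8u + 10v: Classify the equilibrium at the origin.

unstable node

A = [[-2,4],[-8,10]]; det(A-λI) = λ^2 - 8λ + 12.
λ = 6, 2: both positive.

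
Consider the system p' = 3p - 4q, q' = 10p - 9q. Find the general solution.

p(t) = -c_1e^(-3t)sin(2t) - c_1e^(-3t)cos(2t) - c_2e^(-3t)sin(2t) + c_2e^(-3t)cos(2t), q(t) = -2c_1e^(-3t)sin(2t) - c_1e^(-3t)cos(2t) - c_2e^(-3t)sin(2t) + 2c_2e^(-3t)cos(2t)

Coefficient matrix A = [[3, -4], [10, -9]].
Characteristic polynomial det(A - λI) = λ^2 + 6λ + 13 = 0.
Eigenvalues λ = -3 ± 2i (complex conjugate pair).
For λ=-3+2i: an eigenvector is (-1,-1) - i(-1,-2) = (-1 + i, -1 + 2i).
A real fundamental pair from Re and Im of e^((-3+2i)t)v: X_1 = e^(-3t)(cos(2t)·(-1,-1) + sin(2t)·(-1,-2)), X_2 = e^(-3t)(sin(2t)·(-1,-1) - cos(2t)·(-1,-2)).
General solution: c_1X_1 + c_2X_2.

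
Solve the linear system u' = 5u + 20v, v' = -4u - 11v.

u(t) = -K_1e^(-3t)sin(4t) + 2K_1e^(-3t)cos(4t) + 2K_2e^(-3t)sin(4t) + K_2e^(-3t)cos(4t), v(t) = -K_1e^(-3t)cos(4t) - K_2e^(-3t)sin(4t)

Coefficient matrix A = [[5, 20], [-4, -11]].
Characteristic polynomial det(A - λI) = λ^2 + 6λ + 25 = 0.
Eigenvalues λ = -3 ± 4i (complex conjugate pair).
For λ=-3+4i: an eigenvector is (2,-1) - i(-1,0) = (2 + i, -1).
A real fundamental pair from Re and Im of e^((-3+4i)t)v: X_1 = e^(-3t)(cos(4t)·(2,-1) + sin(4t)·(-1,0)), X_2 = e^(-3t)(sin(4t)·(2,-1) - cos(4t)·(-1,0)).
General solution: K_1X_1 + K_2X_2.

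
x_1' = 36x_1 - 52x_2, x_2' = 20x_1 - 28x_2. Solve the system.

x_1(t) = -2K_1e^(4t)sin(4t) + 3K_1e^(4t)cos(4t) + 3K_2e^(4t)sin(4t) + 2K_2e^(4t)cos(4t), x_2(t) = -K_1e^(4t)sin(4t) + 2K_1e^(4t)cos(4t) + 2K_2e^(4t)sin(4t) + K_2e^(4t)cos(4t)

Coefficient matrix A = [[36, -52], [20, -28]].
Characteristic polynomial det(A - λI) = λ^2 - 8λ + 32 = 0.
Eigenvalues λ = 4 ± 4i (complex conjugate pair).
For λ=4+4i: an eigenvector is (3,2) - i(-2,-1) = (3 + 2i, 2 + i).
A real fundamental pair from Re and Im of e^((4+4i)t)v: X_1 = e^(4t)(cos(4t)·(3,2) + sin(4t)·(-2,-1)), X_2 = e^(4t)(sin(4t)·(3,2) - cos(4t)·(-2,-1)).
General solution: K_1X_1 + K_2X_2.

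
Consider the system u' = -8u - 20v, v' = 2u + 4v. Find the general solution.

u(t) = -3C_1e^(-2t)sin(2t) + C_1e^(-2t)cos(2t) + C_2e^(-2t)sin(2t) + 3C_2e^(-2t)cos(2t), v(t) = C_1e^(-2t)sin(2t) - C_2e^(-2t)cos(2t)

Coefficient matrix A = [[-8, -20], [2, 4]].
Characteristic polynomial det(A - λI) = λ^2 + 4λ + 8 = 0.
Eigenvalues λ = -2 ± 2i (complex conjugate pair).
For λ=-2+2i: an eigenvector is (1,0) - i(-3,1) = (1 + 3i, 0 - i).
A real fundamental pair from Re and Im of e^((-2+2i)t)v: X_1 = e^(-2t)(cos(2t)·(1,0) + sin(2t)·(-3,1)), X_2 = e^(-2t)(sin(2t)·(1,0) - cos(2t)·(-3,1)).
General solution: C_1X_1 + C_2X_2.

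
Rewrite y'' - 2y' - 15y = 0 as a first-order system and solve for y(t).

y(t) = C_1e^(-3t) + C_2e^(5t)

Let x_1 = y, x_2 = y'. Then x_1' = x_2 and x_2' = 15x_1 + 2x_2.
A = [[0,1],[15,2]]; det(A-λI) = λ^2 - 2λ - 15.
Eigenvalues λ = -3, 5 with eigenvectors (1,-3), (1,5).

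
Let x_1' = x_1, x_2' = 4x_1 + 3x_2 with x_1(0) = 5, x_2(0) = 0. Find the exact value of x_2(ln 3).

240

A = [[1,0],[4,3]]; eigenvalues λ = 1, 3.
Eigenvectors: (-1,2) for λ=1, (0,-1) for λ=3.
From the initial condition, c_1 = -5, c_2 = -10.
x_2(ln 3) = (-5)(3^1)(2) + (-10)(3^3)(-1) = 240.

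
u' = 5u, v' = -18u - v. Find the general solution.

u(t) = K_1e^(5t), v(t) = -3K_1e^(5t) + K_2e^(-t)

Coefficient matrix A = [[5, 0], [-18, -1]].
Characteristic polynomial det(A - λI) = λ^2 - 4λ - 5 = 0.
Eigenvalues λ = 5, -1.
For λ=5: (A-λI) row 2 is [-18, -6], so an eigenvector is (1, -3).
For λ=-1: (A-λI) row 1 is [6, 0], so an eigenvector is (0, 1).
General solution: K_1e^(5t)(1,-3) + K_2e^(-t)(0,1).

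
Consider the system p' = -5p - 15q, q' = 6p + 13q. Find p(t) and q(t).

Coefficient matrix A = [[-5, -15], [6, 13]].
Characteristic polynomial det(A - λI) = λ^2 - 8λ + 25 = 0.
Eigenvalues λ = 4 ± 3i (complex conjugate pair).
For λ=4+3i: an eigenvector is (-1,1) - i(-2,1) = (-1 + 2i, 1 - i).
A real fundamental pair from Re and Im of e^((4+3i)t)v: X_1 = e^(4t)(cos(3t)·(-1,1) + sin(3t)·(-2,1)), X_2 = e^(4t)(sin(3t)·(-1,1) - cos(3t)·(-2,1)).
General solution: C_1X_1 + C_2X_2.

p(t) = -2C_1e^(4t)sin(3t) - C_1e^(4t)cos(3t) - C_2e^(4t)sin(3t) + 2C_2e^(4t)cos(3t), q(t) = C_1e^(4t)sin(3t) + C_1e^(4t)cos(3t) + C_2e^(4t)sin(3t) - C_2e^(4t)cos(3t)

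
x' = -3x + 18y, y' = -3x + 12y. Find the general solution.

x(t) = 2K_1e^(6t) + 3K_2e^(3t), y(t) = K_1e^(6t) + K_2e^(3t)

Coefficient matrix A = [[-3, 18], [-3, 12]].
Characteristic polynomial det(A - λI) = λ^2 - 9λ + 18 = 0.
Eigenvalues λ = 6, 3.
For λ=6: (A-λI) row 1 is [-9, 18], so an eigenvector is (2, 1).
For λ=3: (A-λI) row 1 is [-6, 18], so an eigenvector is (3, 1).
General solution: K_1e^(6t)(2,1) + K_2e^(3t)(3,1).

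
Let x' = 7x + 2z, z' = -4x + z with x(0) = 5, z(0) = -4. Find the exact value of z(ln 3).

-1404

A = [[7,2],[-4,1]]; eigenvalues λ = 5, 3.
Eigenvectors: (1,-1) for λ=5, (-1,2) for λ=3.
From the initial condition, c_1 = 6, c_2 = 1.
z(ln 3) = (6)(3^5)(-1) + (1)(3^3)(2) = -1404.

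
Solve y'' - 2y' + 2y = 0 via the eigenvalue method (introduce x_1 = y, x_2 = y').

y(t) = C_1e^(t)cos(t) + C_2e^(t)sin(t)

Let x_1 = y, x_2 = y'. Then x_1' = x_2 and x_2' = -2x_1 + 2x_2.
A = [[0,1],[-2,2]]; det(A-λI) = λ^2 - 2λ + 2.
Eigenvalues λ = 1 ± i.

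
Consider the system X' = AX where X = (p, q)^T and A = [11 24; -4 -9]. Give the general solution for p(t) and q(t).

Coefficient matrix A = [[11, 24], [-4, -9]].
Characteristic polynomial det(A - λI) = λ^2 - 2λ - 3 = 0.
Eigenvalues λ = 3, -1.
For λ=3: (A-λI) row 1 is [8, 24], so an eigenvector is (3, -1).
For λ=-1: (A-λI) row 1 is [12, 24], so an eigenvector is (-2, 1).
General solution: c_1e^(3t)(3,-1) + c_2e^(-t)(-2,1).

p(t) = 3c_1e^(3t) - 2c_2e^(-t), q(t) = -c_1e^(3t) + c_2e^(-t)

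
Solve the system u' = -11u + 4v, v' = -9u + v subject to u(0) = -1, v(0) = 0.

Coefficient matrix A = [[-11, 4], [-9, 1]].
Characteristic polynomial det(A - λI) = λ^2 + 10λ + 25 = 0.
Single eigenvalue λ = -5 with algebraic multiplicity 2.
Eigenvector v = (-2,-3); generalized eigenvector w with (A-λI)w=v is (-1,-2).
General solution: e^(-5t)[c_1·v + c_2·(t·v + w)].
Applying u(0)=-1, v(0)=0 gives c_1=2, c_2=-3.

u(t) = 6te^(-5t) - e^(-5t), v(t) = 9te^(-5t)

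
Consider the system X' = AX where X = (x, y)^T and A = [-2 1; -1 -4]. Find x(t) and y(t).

Coefficient matrix A = [[-2, 1], [-1, -4]].
Characteristic polynomial det(A - λI) = λ^2 + 6λ + 9 = 0.
Single eigenvalue λ = -3 with algebraic multiplicity 2.
Eigenvector v = (-1,1); generalized eigenvector w with (A-λI)w=v is (1,-2).
General solution: e^(-3t)[c_1·v + c_2·(t·v + w)].

x(t) = -c_1e^(-3t) - c_2te^(-3t) + c_2e^(-3t), y(t) = c_1e^(-3t) + c_2te^(-3t) - 2c_2e^(-3t)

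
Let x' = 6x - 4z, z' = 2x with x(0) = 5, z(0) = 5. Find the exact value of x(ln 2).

20

A = [[6,-4],[2,0]]; eigenvalues λ = 4, 2.
Eigenvectors: (2,1) for λ=4, (1,1) for λ=2.
From the initial condition, c_1 = 0, c_2 = 5.
x(ln 2) = (0)(2^4)(2) + (5)(2^2)(1) = 20.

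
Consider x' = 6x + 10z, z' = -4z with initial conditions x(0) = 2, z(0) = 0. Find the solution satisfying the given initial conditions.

Coefficient matrix A = [[6, 10], [0, -4]].
Characteristic polynomial det(A - λI) = λ^2 - 2λ - 24 = 0.
Eigenvalues λ = -4, 6.
For λ=-4: (A-λI) row 1 is [10, 10], so an eigenvector is (-1, 1).
For λ=6: (A-λI) row 1 is [0, 10], so an eigenvector is (1, 0).
General solution: K_1e^(-4t)(-1,1) + K_2e^(6t)(1,0).
Applying x(0)=2, z(0)=0 gives K_1=0, K_2=2.

x(t) = 2e^(6t), z(t) = 0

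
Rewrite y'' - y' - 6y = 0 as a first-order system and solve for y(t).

Let x_1 = y, x_2 = y'. Then x_1' = x_2 and x_2' = 6x_1 + x_2.
A = [[0,1],[6,1]]; det(A-λI) = λ^2 - λ - 6.
Eigenvalues λ = -2, 3 with eigenvectors (1,-2), (1,3).

y(t) = K_1e^(-2t) + K_2e^(3t)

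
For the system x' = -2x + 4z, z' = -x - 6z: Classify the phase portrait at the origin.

A = [[-2,4],[-1,-6]]; det(A-λI) = λ^2 + 8λ + 16.
repeated λ = -4 with a single eigenvector.

stable improper node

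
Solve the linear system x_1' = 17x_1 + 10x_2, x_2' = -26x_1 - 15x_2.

Coefficient matrix A = [[17, 10], [-26, -15]].
Characteristic polynomial det(A - λI) = λ^2 - 2λ + 5 = 0.
Eigenvalues λ = 1 ± 2i (complex conjugate pair).
For λ=1+2i: an eigenvector is (2,-3) - i(1,-2) = (2 - i, -3 + 2i).
A real fundamental pair from Re and Im of e^((1+2i)t)v: X_1 = e^(t)(cos(2t)·(2,-3) + sin(2t)·(1,-2)), X_2 = e^(t)(sin(2t)·(2,-3) - cos(2t)·(1,-2)).
General solution: C_1X_1 + C_2X_2.

x_1(t) = C_1e^(t)sin(2t) + 2C_1e^(t)cos(2t) + 2C_2e^(t)sin(2t) - C_2e^(t)cos(2t), x_2(t) = -2C_1e^(t)sin(2t) - 3C_1e^(t)cos(2t) - 3C_2e^(t)sin(2t) + 2C_2e^(t)cos(2t)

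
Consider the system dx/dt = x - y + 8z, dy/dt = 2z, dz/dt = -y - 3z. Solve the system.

x(t) = c_1e^(t) + 3c_2e^(-2t) + 5c_3e^(-t), y(t) = c_2e^(-2t) + 2c_3e^(-t), z(t) = -c_2e^(-2t) - c_3e^(-t)

Coefficient matrix A = [[1, -1, 8], [0, 0, 2], [0, -1, -3]].
det(A - λI) = 0 gives eigenvalues λ = 1, -2, -1.
For λ=1: eigenvector (1,0,0).
For λ=-2: eigenvector (3,1,-1).
For λ=-1: eigenvector (5,2,-1).
General solution: c_1e^(t)(1,0,0) + c_2e^(-2t)(3,1,-1) + c_3e^(-t)(5,2,-1).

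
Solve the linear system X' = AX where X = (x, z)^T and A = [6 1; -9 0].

Coefficient matrix A = [[6, 1], [-9, 0]].
Characteristic polynomial det(A - λI) = λ^2 - 6λ + 9 = 0.
Single eigenvalue λ = 3 with algebraic multiplicity 2.
Eigenvector v = (1,-3); generalized eigenvector w with (A-λI)w=v is (0,1).
General solution: e^(3t)[K_1·v + K_2·(t·v + w)].

x(t) = K_1e^(3t) + K_2te^(3t), z(t) = -3K_1e^(3t) - 3K_2te^(3t) + K_2e^(3t)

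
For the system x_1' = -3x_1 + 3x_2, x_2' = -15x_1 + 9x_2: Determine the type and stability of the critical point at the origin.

unstable spiral

A = [[-3,3],[-15,9]]; det(A-λI) = λ^2 - 6λ + 18.
λ = 3 ± 3i: positive real part.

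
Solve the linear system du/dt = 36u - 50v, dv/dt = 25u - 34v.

u(t) = -3C_1e^(t)sin(5t) + C_1e^(t)cos(5t) + C_2e^(t)sin(5t) + 3C_2e^(t)cos(5t), v(t) = -2C_1e^(t)sin(5t) + C_1e^(t)cos(5t) + C_2e^(t)sin(5t) + 2C_2e^(t)cos(5t)

Coefficient matrix A = [[36, -50], [25, -34]].
Characteristic polynomial det(A - λI) = λ^2 - 2λ + 26 = 0.
Eigenvalues λ = 1 ± 5i (complex conjugate pair).
For λ=1+5i: an eigenvector is (1,1) - i(-3,-2) = (1 + 3i, 1 + 2i).
A real fundamental pair from Re and Im of e^((1+5i)t)v: X_1 = e^(t)(cos(5t)·(1,1) + sin(5t)·(-3,-2)), X_2 = e^(t)(sin(5t)·(1,1) - cos(5t)·(-3,-2)).
General solution: C_1X_1 + C_2X_2.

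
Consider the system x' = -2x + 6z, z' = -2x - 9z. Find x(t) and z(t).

x(t) = -3K_1e^(-6t) - 2K_2e^(-5t), z(t) = 2K_1e^(-6t) + K_2e^(-5t)

Coefficient matrix A = [[-2, 6], [-2, -9]].
Characteristic polynomial det(A - λI) = λ^2 + 11λ + 30 = 0.
Eigenvalues λ = -6, -5.
For λ=-6: (A-λI) row 1 is [4, 6], so an eigenvector is (-3, 2).
For λ=-5: (A-λI) row 1 is [3, 6], so an eigenvector is (-2, 1).
General solution: K_1e^(-6t)(-3,2) + K_2e^(-5t)(-2,1).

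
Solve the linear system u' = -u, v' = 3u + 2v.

Coefficient matrix A = [[-1, 0], [3, 2]].
Characteristic polynomial det(A - λI) = λ^2 - λ - 2 = 0.
Eigenvalues λ = 2, -1.
For λ=2: (A-λI) row 1 is [-3, 0], so an eigenvector is (0, -1).
For λ=-1: (A-λI) row 2 is [3, 3], so an eigenvector is (1, -1).
General solution: K_1e^(2t)(0,-1) + K_2e^(-t)(1,-1).

u(t) = K_2e^(-t), v(t) = -K_1e^(2t) - K_2e^(-t)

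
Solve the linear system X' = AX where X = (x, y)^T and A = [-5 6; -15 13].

x(t) = -C_1e^(4t)sin(3t) - C_1e^(4t)cos(3t) - C_2e^(4t)sin(3t) + C_2e^(4t)cos(3t), y(t) = -C_1e^(4t)sin(3t) - 2C_1e^(4t)cos(3t) - 2C_2e^(4t)sin(3t) + C_2e^(4t)cos(3t)

Coefficient matrix A = [[-5, 6], [-15, 13]].
Characteristic polynomial det(A - λI) = λ^2 - 8λ + 25 = 0.
Eigenvalues λ = 4 ± 3i (complex conjugate pair).
For λ=4+3i: an eigenvector is (-1,-2) - i(-1,-1) = (-1 + i, -2 + i).
A real fundamental pair from Re and Im of e^((4+3i)t)v: X_1 = e^(4t)(cos(3t)·(-1,-2) + sin(3t)·(-1,-1)), X_2 = e^(4t)(sin(3t)·(-1,-2) - cos(3t)·(-1,-1)).
General solution: C_1X_1 + C_2X_2.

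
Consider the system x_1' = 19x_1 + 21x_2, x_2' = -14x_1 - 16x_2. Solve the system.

Coefficient matrix A = [[19, 21], [-14, -16]].
Characteristic polynomial det(A - λI) = λ^2 - 3λ - 10 = 0.
Eigenvalues λ = 5, -2.
For λ=5: (A-λI) row 1 is [14, 21], so an eigenvector is (3, -2).
For λ=-2: (A-λI) row 1 is [21, 21], so an eigenvector is (1, -1).
General solution: C_1e^(5t)(3,-2) + C_2e^(-2t)(1,-1).

x_1(t) = 3C_1e^(5t) + C_2e^(-2t), x_2(t) = -2C_1e^(5t) - C_2e^(-2t)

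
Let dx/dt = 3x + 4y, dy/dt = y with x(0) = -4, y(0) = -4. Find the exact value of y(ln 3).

A = [[3,4],[0,1]]; eigenvalues λ = 1, 3.
Eigenvectors: (-2,1) for λ=1, (1,0) for λ=3.
From the initial condition, c_1 = -4, c_2 = -12.
y(ln 3) = (-4)(3^1)(1) + (-12)(3^3)(0) = -12.

-12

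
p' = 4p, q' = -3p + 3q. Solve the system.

p(t) = -c_2e^(4t), q(t) = -c_1e^(3t) + 3c_2e^(4t)

Coefficient matrix A = [[4, 0], [-3, 3]].
Characteristic polynomial det(A - λI) = λ^2 - 7λ + 12 = 0.
Eigenvalues λ = 3, 4.
For λ=3: (A-λI) row 1 is [1, 0], so an eigenvector is (0, -1).
For λ=4: (A-λI) row 2 is [-3, -1], so an eigenvector is (-1, 3).
General solution: c_1e^(3t)(0,-1) + c_2e^(4t)(-1,3).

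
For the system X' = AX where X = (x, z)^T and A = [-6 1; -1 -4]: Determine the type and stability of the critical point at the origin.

A = [[-6,1],[-1,-4]]; det(A-λI) = λ^2 + 10λ + 25.
repeated λ = -5 with a single eigenvector.

stable improper node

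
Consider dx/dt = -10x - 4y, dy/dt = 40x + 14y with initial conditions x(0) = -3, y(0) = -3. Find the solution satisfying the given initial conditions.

Coefficient matrix A = [[-10, -4], [40, 14]].
Characteristic polynomial det(A - λI) = λ^2 - 4λ + 20 = 0.
Eigenvalues λ = 2 ± 4i (complex conjugate pair).
For λ=2+4i: an eigenvector is (1,-3) - i(0,1) = (1, -3 - i).
A real fundamental pair from Re and Im of e^((2+4i)t)v: X_1 = e^(2t)(cos(4t)·(1,-3) + sin(4t)·(0,1)), X_2 = e^(2t)(sin(4t)·(1,-3) - cos(4t)·(0,1)).
General solution: K_1X_1 + K_2X_2.
Applying x(0)=-3, y(0)=-3 gives K_1=-3, K_2=12.

x(t) = 12e^(2t)sin(4t) - 3e^(2t)cos(4t), y(t) = -39e^(2t)sin(4t) - 3e^(2t)cos(4t)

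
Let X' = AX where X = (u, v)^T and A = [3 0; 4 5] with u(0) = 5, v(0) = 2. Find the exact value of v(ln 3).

2646

A = [[3,0],[4,5]]; eigenvalues λ = 3, 5.
Eigenvectors: (1,-2) for λ=3, (0,1) for λ=5.
From the initial condition, c_1 = 5, c_2 = 12.
v(ln 3) = (5)(3^3)(-2) + (12)(3^5)(1) = 2646.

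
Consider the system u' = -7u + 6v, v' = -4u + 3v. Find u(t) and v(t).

Coefficient matrix A = [[-7, 6], [-4, 3]].
Characteristic polynomial det(A - λI) = λ^2 + 4λ + 3 = 0.
Eigenvalues λ = -1, -3.
For λ=-1: (A-λI) row 1 is [-6, 6], so an eigenvector is (1, 1).
For λ=-3: (A-λI) row 1 is [-4, 6], so an eigenvector is (-3, -2).
General solution: c_1e^(-t)(1,1) + c_2e^(-3t)(-3,-2).

u(t) = c_1e^(-t) - 3c_2e^(-3t), v(t) = c_1e^(-t) - 2c_2e^(-3t)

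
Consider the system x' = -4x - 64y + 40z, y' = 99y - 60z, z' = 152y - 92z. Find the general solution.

Coefficient matrix A = [[-4, -64, 40], [0, 99, -60], [0, 152, -92]].
det(A - λI) = 0 gives eigenvalues λ = -4, 3, 4.
For λ=-4: eigenvector (1,0,0).
For λ=3: eigenvector (0,5,8).
For λ=4: eigenvector (1,-12,-19).
General solution: C_1e^(-4t)(1,0,0) + C_2e^(3t)(0,5,8) + C_3e^(4t)(1,-12,-19).

x(t) = C_1e^(-4t) + C_3e^(4t), y(t) = 5C_2e^(3t) - 12C_3e^(4t), z(t) = 8C_2e^(3t) - 19C_3e^(4t)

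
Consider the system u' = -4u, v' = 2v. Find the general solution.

u(t) = K_2e^(-4t), v(t) = -K_1e^(2t)

Coefficient matrix A = [[-4, 0], [0, 2]].
Characteristic polynomial det(A - λI) = λ^2 + 2λ - 8 = 0.
Eigenvalues λ = 2, -4.
For λ=2: (A-λI) row 1 is [-6, 0], so an eigenvector is (0, -1).
For λ=-4: (A-λI) row 2 is [0, 6], so an eigenvector is (1, 0).
General solution: K_1e^(2t)(0,-1) + K_2e^(-4t)(1,0).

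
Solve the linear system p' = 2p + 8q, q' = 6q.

p(t) = -C_1e^(2t) + 2C_2e^(6t), q(t) = C_2e^(6t)

Coefficient matrix A = [[2, 8], [0, 6]].
Characteristic polynomial det(A - λI) = λ^2 - 8λ + 12 = 0.
Eigenvalues λ = 2, 6.
For λ=2: (A-λI) row 1 is [0, 8], so an eigenvector is (-1, 0).
For λ=6: (A-λI) row 1 is [-4, 8], so an eigenvector is (2, 1).
General solution: C_1e^(2t)(-1,0) + C_2e^(6t)(2,1).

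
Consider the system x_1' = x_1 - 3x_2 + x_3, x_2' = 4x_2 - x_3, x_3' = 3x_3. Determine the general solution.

Coefficient matrix A = [[1, -3, 1], [0, 4, -1], [0, 0, 3]].
det(A - λI) = 0 gives eigenvalues λ = 4, 1, 3.
For λ=4: eigenvector (-1,1,0).
For λ=1: eigenvector (1,0,0).
For λ=3: eigenvector (-1,1,1).
General solution: C_1e^(4t)(-1,1,0) + C_2e^(t)(1,0,0) + C_3e^(3t)(-1,1,1).

x_1(t) = -C_1e^(4t) + C_2e^(t) - C_3e^(3t), x_2(t) = C_1e^(4t) + C_3e^(3t), x_3(t) = C_3e^(3t)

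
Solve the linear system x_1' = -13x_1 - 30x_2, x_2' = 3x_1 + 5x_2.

x_1(t) = 3c_1e^(-4t)sin(3t) - c_1e^(-4t)cos(3t) - c_2e^(-4t)sin(3t) - 3c_2e^(-4t)cos(3t), x_2(t) = -c_1e^(-4t)sin(3t) + c_2e^(-4t)cos(3t)

Coefficient matrix A = [[-13, -30], [3, 5]].
Characteristic polynomial det(A - λI) = λ^2 + 8λ + 25 = 0.
Eigenvalues λ = -4 ± 3i (complex conjugate pair).
For λ=-4+3i: an eigenvector is (-1,0) - i(3,-1) = (-1 - 3i, 0 + i).
A real fundamental pair from Re and Im of e^((-4+3i)t)v: X_1 = e^(-4t)(cos(3t)·(-1,0) + sin(3t)·(3,-1)), X_2 = e^(-4t)(sin(3t)·(-1,0) - cos(3t)·(3,-1)).
General solution: c_1X_1 + c_2X_2.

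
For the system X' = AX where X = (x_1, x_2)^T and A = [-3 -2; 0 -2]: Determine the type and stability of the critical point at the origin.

A = [[-3,-2],[0,-2]]; det(A-λI) = λ^2 + 5λ + 6.
λ = -3, -2: both negative.

stable node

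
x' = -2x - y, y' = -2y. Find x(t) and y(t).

Coefficient matrix A = [[-2, -1], [0, -2]].
Characteristic polynomial det(A - λI) = λ^2 + 4λ + 4 = 0.
Single eigenvalue λ = -2 with algebraic multiplicity 2.
Eigenvector v = (1,0); generalized eigenvector w with (A-λI)w=v is (3,-1).
General solution: e^(-2t)[c_1·v + c_2·(t·v + w)].

x(t) = c_1e^(-2t) + c_2te^(-2t) + 3c_2e^(-2t), y(t) = -c_2e^(-2t)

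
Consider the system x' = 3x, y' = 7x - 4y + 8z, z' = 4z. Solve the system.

Coefficient matrix A = [[3, 0, 0], [7, -4, 8], [0, 0, 4]].
det(A - λI) = 0 gives eigenvalues λ = 3, 4, -4.
For λ=3: eigenvector (1,1,0).
For λ=4: eigenvector (0,1,1).
For λ=-4: eigenvector (0,-1,0).
General solution: K_1e^(3t)(1,1,0) + K_2e^(4t)(0,1,1) + K_3e^(-4t)(0,-1,0).

x(t) = K_1e^(3t), y(t) = K_1e^(3t) + K_2e^(4t) - K_3e^(-4t), z(t) = K_2e^(4t)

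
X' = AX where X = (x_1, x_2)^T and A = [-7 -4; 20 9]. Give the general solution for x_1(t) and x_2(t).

Coefficient matrix A = [[-7, -4], [20, 9]].
Characteristic polynomial det(A - λI) = λ^2 - 2λ + 17 = 0.
Eigenvalues λ = 1 ± 4i (complex conjugate pair).
For λ=1+4i: an eigenvector is (-1,2) - i(0,-1) = (-1, 2 + i).
A real fundamental pair from Re and Im of e^((1+4i)t)v: X_1 = e^(t)(cos(4t)·(-1,2) + sin(4t)·(0,-1)), X_2 = e^(t)(sin(4t)·(-1,2) - cos(4t)·(0,-1)).
General solution: c_1X_1 + c_2X_2.

x_1(t) = -c_1e^(t)cos(4t) - c_2e^(t)sin(4t), x_2(t) = -c_1e^(t)sin(4t) + 2c_1e^(t)cos(4t) + 2c_2e^(t)sin(4t) + c_2e^(t)cos(4t)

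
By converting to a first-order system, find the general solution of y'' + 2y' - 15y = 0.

Let x_1 = y, x_2 = y'. Then x_1' = x_2 and x_2' = 15x_1 - 2x_2.
A = [[0,1],[15,-2]]; det(A-λI) = λ^2 + 2λ - 15.
Eigenvalues λ = -5, 3 with eigenvectors (1,-5), (1,3).

y(t) = c_1e^(-5t) + c_2e^(3t)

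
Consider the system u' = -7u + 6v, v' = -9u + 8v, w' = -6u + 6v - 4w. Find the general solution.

u(t) = K_1e^(-t) + 2K_2e^(2t), v(t) = K_1e^(-t) + 3K_2e^(2t), w(t) = K_2e^(2t) + K_3e^(-4t)

Coefficient matrix A = [[-7, 6, 0], [-9, 8, 0], [-6, 6, -4]].
det(A - λI) = 0 gives eigenvalues λ = -1, 2, -4.
For λ=-1: eigenvector (1,1,0).
For λ=2: eigenvector (2,3,1).
For λ=-4: eigenvector (0,0,1).
General solution: K_1e^(-t)(1,1,0) + K_2e^(2t)(2,3,1) + K_3e^(-4t)(0,0,1).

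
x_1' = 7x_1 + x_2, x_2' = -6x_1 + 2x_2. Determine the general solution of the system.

x_1(t) = -K_1e^(4t) + K_2e^(5t), x_2(t) = 3K_1e^(4t) - 2K_2e^(5t)

Coefficient matrix A = [[7, 1], [-6, 2]].
Characteristic polynomial det(A - λI) = λ^2 - 9λ + 20 = 0.
Eigenvalues λ = 4, 5.
For λ=4: (A-λI) row 1 is [3, 1], so an eigenvector is (-1, 3).
For λ=5: (A-λI) row 1 is [2, 1], so an eigenvector is (1, -2).
General solution: K_1e^(4t)(-1,3) + K_2e^(5t)(1,-2).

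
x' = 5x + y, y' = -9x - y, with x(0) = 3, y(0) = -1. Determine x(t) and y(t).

x(t) = 8te^(2t) + 3e^(2t), y(t) = -24te^(2t) - e^(2t)

Coefficient matrix A = [[5, 1], [-9, -1]].
Characteristic polynomial det(A - λI) = λ^2 - 4λ + 4 = 0.
Single eigenvalue λ = 2 with algebraic multiplicity 2.
Eigenvector v = (1,-3); generalized eigenvector w with (A-λI)w=v is (0,1).
General solution: e^(2t)[K_1·v + K_2·(t·v + w)].
Applying x(0)=3, y(0)=-1 gives K_1=3, K_2=8.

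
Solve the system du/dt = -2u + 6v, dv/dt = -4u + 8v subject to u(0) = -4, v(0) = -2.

u(t) = 2e^(4t) - 6e^(2t), v(t) = 2e^(4t) - 4e^(2t)

Coefficient matrix A = [[-2, 6], [-4, 8]].
Characteristic polynomial det(A - λI) = λ^2 - 6λ + 8 = 0.
Eigenvalues λ = 2, 4.
For λ=2: (A-λI) row 1 is [-4, 6], so an eigenvector is (-3, -2).
For λ=4: (A-λI) row 1 is [-6, 6], so an eigenvector is (1, 1).
General solution: C_1e^(2t)(-3,-2) + C_2e^(4t)(1,1).
Applying u(0)=-4, v(0)=-2 gives C_1=2, C_2=2.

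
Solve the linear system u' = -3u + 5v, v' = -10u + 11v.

u(t) = -C_1e^(4t)sin(t) - 2C_1e^(4t)cos(t) - 2C_2e^(4t)sin(t) + C_2e^(4t)cos(t), v(t) = -C_1e^(4t)sin(t) - 3C_1e^(4t)cos(t) - 3C_2e^(4t)sin(t) + C_2e^(4t)cos(t)

Coefficient matrix A = [[-3, 5], [-10, 11]].
Characteristic polynomial det(A - λI) = λ^2 - 8λ + 17 = 0.
Eigenvalues λ = 4 ± i (complex conjugate pair).
For λ=4+i: an eigenvector is (-2,-3) - i(-1,-1) = (-2 + i, -3 + i).
A real fundamental pair from Re and Im of e^((4+i)t)v: X_1 = e^(4t)(cos(t)·(-2,-3) + sin(t)·(-1,-1)), X_2 = e^(4t)(sin(t)·(-2,-3) - cos(t)·(-1,-1)).
General solution: C_1X_1 + C_2X_2.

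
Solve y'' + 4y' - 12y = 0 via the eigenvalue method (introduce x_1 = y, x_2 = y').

y(t) = C_1e^(2t) + C_2e^(-6t)

Let x_1 = y, x_2 = y'. Then x_1' = x_2 and x_2' = 12x_1 - 4x_2.
A = [[0,1],[12,-4]]; det(A-λI) = λ^2 + 4λ - 12.
Eigenvalues λ = 2, -6 with eigenvectors (1,2), (1,-6).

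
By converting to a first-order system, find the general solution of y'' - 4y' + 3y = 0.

Let x_1 = y, x_2 = y'. Then x_1' = x_2 and x_2' = -3x_1 + 4x_2.
A = [[0,1],[-3,4]]; det(A-λI) = λ^2 - 4λ + 3.
Eigenvalues λ = 1, 3 with eigenvectors (1,1), (1,3).

y(t) = c_1e^(t) + c_2e^(3t)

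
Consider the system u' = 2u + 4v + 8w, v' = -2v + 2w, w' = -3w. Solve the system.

u(t) = c_1e^(2t) - c_3e^(-2t), v(t) = -2c_2e^(-3t) + c_3e^(-2t), w(t) = c_2e^(-3t)

Coefficient matrix A = [[2, 4, 8], [0, -2, 2], [0, 0, -3]].
det(A - λI) = 0 gives eigenvalues λ = 2, -3, -2.
For λ=2: eigenvector (1,0,0).
For λ=-3: eigenvector (0,-2,1).
For λ=-2: eigenvector (-1,1,0).
General solution: c_1e^(2t)(1,0,0) + c_2e^(-3t)(0,-2,1) + c_3e^(-2t)(-1,1,0).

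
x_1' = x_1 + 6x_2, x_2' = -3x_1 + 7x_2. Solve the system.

Coefficient matrix A = [[1, 6], [-3, 7]].
Characteristic polynomial det(A - λI) = λ^2 - 8λ + 25 = 0.
Eigenvalues λ = 4 ± 3i (complex conjugate pair).
For λ=4+3i: an eigenvector is (1,0) - i(-1,-1) = (1 + i, 0 + i).
A real fundamental pair from Re and Im of e^((4+3i)t)v: X_1 = e^(4t)(cos(3t)·(1,0) + sin(3t)·(-1,-1)), X_2 = e^(4t)(sin(3t)·(1,0) - cos(3t)·(-1,-1)).
General solution: K_1X_1 + K_2X_2.

x_1(t) = -K_1e^(4t)sin(3t) + K_1e^(4t)cos(3t) + K_2e^(4t)sin(3t) + K_2e^(4t)cos(3t), x_2(t) = -K_1e^(4t)sin(3t) + K_2e^(4t)cos(3t)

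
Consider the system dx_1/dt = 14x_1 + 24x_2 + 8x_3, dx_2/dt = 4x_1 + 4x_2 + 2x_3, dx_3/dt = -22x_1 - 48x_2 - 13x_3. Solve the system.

x_1(t) = 4K_1e^(4t) + K_2e^(-2t) - 8K_3e^(3t), x_2(t) = K_1e^(4t) - 2K_3e^(3t), x_3(t) = -8K_1e^(4t) - 2K_2e^(-2t) + 17K_3e^(3t)

Coefficient matrix A = [[14, 24, 8], [4, 4, 2], [-22, -48, -13]].
det(A - λI) = 0 gives eigenvalues λ = 4, -2, 3.
For λ=4: eigenvector (4,1,-8).
For λ=-2: eigenvector (1,0,-2).
For λ=3: eigenvector (-8,-2,17).
General solution: K_1e^(4t)(4,1,-8) + K_2e^(-2t)(1,0,-2) + K_3e^(3t)(-8,-2,17).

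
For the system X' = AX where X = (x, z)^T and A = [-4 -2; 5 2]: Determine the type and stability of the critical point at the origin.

A = [[-4,-2],[5,2]]; det(A-λI) = λ^2 + 2λ + 2.
λ = -1 ± i: negative real part.

stable spiral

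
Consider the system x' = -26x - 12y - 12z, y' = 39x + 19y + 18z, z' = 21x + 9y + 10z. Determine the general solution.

x(t) = K_1e^(-2t) - 2K_3e^(4t), y(t) = -K_1e^(-2t) + K_2e^(t) + 4K_3e^(4t), z(t) = -K_1e^(-2t) - K_2e^(t) + K_3e^(4t)

Coefficient matrix A = [[-26, -12, -12], [39, 19, 18], [21, 9, 10]].
det(A - λI) = 0 gives eigenvalues λ = -2, 1, 4.
For λ=-2: eigenvector (1,-1,-1).
For λ=1: eigenvector (0,1,-1).
For λ=4: eigenvector (-2,4,1).
General solution: K_1e^(-2t)(1,-1,-1) + K_2e^(t)(0,1,-1) + K_3e^(4t)(-2,4,1).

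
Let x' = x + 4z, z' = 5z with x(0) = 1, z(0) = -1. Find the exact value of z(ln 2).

-32

A = [[1,4],[0,5]]; eigenvalues λ = 1, 5.
Eigenvectors: (-1,0) for λ=1, (1,1) for λ=5.
From the initial condition, c_1 = -2, c_2 = -1.
z(ln 2) = (-2)(2^1)(0) + (-1)(2^5)(1) = -32.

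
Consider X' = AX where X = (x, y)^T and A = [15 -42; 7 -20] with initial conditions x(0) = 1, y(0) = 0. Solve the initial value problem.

Coefficient matrix A = [[15, -42], [7, -20]].
Characteristic polynomial det(A - λI) = λ^2 + 5λ - 6 = 0.
Eigenvalues λ = 1, -6.
For λ=1: (A-λI) row 1 is [14, -42], so an eigenvector is (-3, -1).
For λ=-6: (A-λI) row 1 is [21, -42], so an eigenvector is (-2, -1).
General solution: K_1e^(t)(-3,-1) + K_2e^(-6t)(-2,-1).
Applying x(0)=1, y(0)=0 gives K_1=-1, K_2=1.

x(t) = 3e^(t) - 2e^(-6t), y(t) = e^(t) - e^(-6t)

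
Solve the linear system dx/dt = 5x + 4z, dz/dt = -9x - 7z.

x(t) = 2C_1e^(-t) + 2C_2te^(-t) + C_2e^(-t), z(t) = -3C_1e^(-t) - 3C_2te^(-t) - C_2e^(-t)

Coefficient matrix A = [[5, 4], [-9, -7]].
Characteristic polynomial det(A - λI) = λ^2 + 2λ + 1 = 0.
Single eigenvalue λ = -1 with algebraic multiplicity 2.
Eigenvector v = (2,-3); generalized eigenvector w with (A-λI)w=v is (1,-1).
General solution: e^(-t)[C_1·v + C_2·(t·v + w)].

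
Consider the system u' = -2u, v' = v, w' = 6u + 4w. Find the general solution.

Coefficient matrix A = [[-2, 0, 0], [0, 1, 0], [6, 0, 4]].
det(A - λI) = 0 gives eigenvalues λ = -2, 1, 4.
For λ=-2: eigenvector (1,0,-1).
For λ=1: eigenvector (0,1,0).
For λ=4: eigenvector (0,0,1).
General solution: K_1e^(-2t)(1,0,-1) + K_2e^(t)(0,1,0) + K_3e^(4t)(0,0,1).

u(t) = K_1e^(-2t), v(t) = K_2e^(t), w(t) = -K_1e^(-2t) + K_3e^(4t)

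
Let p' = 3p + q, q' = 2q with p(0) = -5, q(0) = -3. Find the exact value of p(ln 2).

-52

A = [[3,1],[0,2]]; eigenvalues λ = 2, 3.
Eigenvectors: (1,-1) for λ=2, (-1,0) for λ=3.
From the initial condition, c_1 = 3, c_2 = 8.
p(ln 2) = (3)(2^2)(1) + (8)(2^3)(-1) = -52.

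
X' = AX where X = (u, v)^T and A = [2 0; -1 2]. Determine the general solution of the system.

u(t) = c_2e^(2t), v(t) = -c_1e^(2t) - c_2te^(2t) - c_2e^(2t)

Coefficient matrix A = [[2, 0], [-1, 2]].
Characteristic polynomial det(A - λI) = λ^2 - 4λ + 4 = 0.
Single eigenvalue λ = 2 with algebraic multiplicity 2.
Eigenvector v = (0,-1); generalized eigenvector w with (A-λI)w=v is (1,-1).
General solution: e^(2t)[c_1·v + c_2·(t·v + w)].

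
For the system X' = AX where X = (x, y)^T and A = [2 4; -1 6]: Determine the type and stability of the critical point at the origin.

A = [[2,4],[-1,6]]; det(A-λI) = λ^2 - 8λ + 16.
repeated λ = 4 with a single eigenvector.

unstable improper node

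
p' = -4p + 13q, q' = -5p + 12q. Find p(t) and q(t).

p(t) = -3K_1e^(4t)sin(t) + 2K_1e^(4t)cos(t) + 2K_2e^(4t)sin(t) + 3K_2e^(4t)cos(t), q(t) = -2K_1e^(4t)sin(t) + K_1e^(4t)cos(t) + K_2e^(4t)sin(t) + 2K_2e^(4t)cos(t)

Coefficient matrix A = [[-4, 13], [-5, 12]].
Characteristic polynomial det(A - λI) = λ^2 - 8λ + 17 = 0.
Eigenvalues λ = 4 ± i (complex conjugate pair).
For λ=4+i: an eigenvector is (2,1) - i(-3,-2) = (2 + 3i, 1 + 2i).
A real fundamental pair from Re and Im of e^((4+i)t)v: X_1 = e^(4t)(cos(t)·(2,1) + sin(t)·(-3,-2)), X_2 = e^(4t)(sin(t)·(2,1) - cos(t)·(-3,-2)).
General solution: K_1X_1 + K_2X_2.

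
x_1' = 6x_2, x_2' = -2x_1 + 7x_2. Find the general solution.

Coefficient matrix A = [[0, 6], [-2, 7]].
Characteristic polynomial det(A - λI) = λ^2 - 7λ + 12 = 0.
Eigenvalues λ = 3, 4.
For λ=3: (A-λI) row 1 is [-3, 6], so an eigenvector is (2, 1).
For λ=4: (A-λI) row 1 is [-4, 6], so an eigenvector is (3, 2).
General solution: c_1e^(3t)(2,1) + c_2e^(4t)(3,2).

x_1(t) = 2c_1e^(3t) + 3c_2e^(4t), x_2(t) = c_1e^(3t) + 2c_2e^(4t)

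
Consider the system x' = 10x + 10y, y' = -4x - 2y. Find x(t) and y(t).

x(t) = K_1e^(4t)sin(2t) + 2K_1e^(4t)cos(2t) + 2K_2e^(4t)sin(2t) - K_2e^(4t)cos(2t), y(t) = -K_1e^(4t)sin(2t) - K_1e^(4t)cos(2t) - K_2e^(4t)sin(2t) + K_2e^(4t)cos(2t)

Coefficient matrix A = [[10, 10], [-4, -2]].
Characteristic polynomial det(A - λI) = λ^2 - 8λ + 20 = 0.
Eigenvalues λ = 4 ± 2i (complex conjugate pair).
For λ=4+2i: an eigenvector is (2,-1) - i(1,-1) = (2 - i, -1 + i).
A real fundamental pair from Re and Im of e^((4+2i)t)v: X_1 = e^(4t)(cos(2t)·(2,-1) + sin(2t)·(1,-1)), X_2 = e^(4t)(sin(2t)·(2,-1) - cos(2t)·(1,-1)).
General solution: K_1X_1 + K_2X_2.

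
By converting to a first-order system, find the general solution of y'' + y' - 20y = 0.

y(t) = c_1e^(4t) + c_2e^(-5t)

Let x_1 = y, x_2 = y'. Then x_1' = x_2 and x_2' = 20x_1 - x_2.
A = [[0,1],[20,-1]]; det(A-λI) = λ^2 + λ - 20.
Eigenvalues λ = 4, -5 with eigenvectors (1,4), (1,-5).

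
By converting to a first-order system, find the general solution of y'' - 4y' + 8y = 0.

Let x_1 = y, x_2 = y'. Then x_1' = x_2 and x_2' = -8x_1 + 4x_2.
A = [[0,1],[-8,4]]; det(A-λI) = λ^2 - 4λ + 8.
Eigenvalues λ = 2 ± 2i.

y(t) = c_1e^(2t)cos(2t) + c_2e^(2t)sin(2t)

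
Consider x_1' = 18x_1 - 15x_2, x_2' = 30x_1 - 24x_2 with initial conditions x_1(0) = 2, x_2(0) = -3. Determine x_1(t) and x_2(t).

x_1(t) = 29e^(-3t)sin(3t) + 2e^(-3t)cos(3t), x_2(t) = 41e^(-3t)sin(3t) - 3e^(-3t)cos(3t)

Coefficient matrix A = [[18, -15], [30, -24]].
Characteristic polynomial det(A - λI) = λ^2 + 6λ + 18 = 0.
Eigenvalues λ = -3 ± 3i (complex conjugate pair).
For λ=-3+3i: an eigenvector is (-2,-3) - i(1,1) = (-2 - i, -3 - i).
A real fundamental pair from Re and Im of e^((-3+3i)t)v: X_1 = e^(-3t)(cos(3t)·(-2,-3) + sin(3t)·(1,1)), X_2 = e^(-3t)(sin(3t)·(-2,-3) - cos(3t)·(1,1)).
General solution: c_1X_1 + c_2X_2.
Applying x_1(0)=2, x_2(0)=-3 gives c_1=5, c_2=-12.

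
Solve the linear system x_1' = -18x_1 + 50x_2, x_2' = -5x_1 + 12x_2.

Coefficient matrix A = [[-18, 50], [-5, 12]].
Characteristic polynomial det(A - λI) = λ^2 + 6λ + 34 = 0.
Eigenvalues λ = -3 ± 5i (complex conjugate pair).
For λ=-3+5i: an eigenvector is (-1,0) - i(3,1) = (-1 - 3i, 0 - i).
A real fundamental pair from Re and Im of e^((-3+5i)t)v: X_1 = e^(-3t)(cos(5t)·(-1,0) + sin(5t)·(3,1)), X_2 = e^(-3t)(sin(5t)·(-1,0) - cos(5t)·(3,1)).
General solution: C_1X_1 + C_2X_2.

x_1(t) = 3C_1e^(-3t)sin(5t) - C_1e^(-3t)cos(5t) - C_2e^(-3t)sin(5t) - 3C_2e^(-3t)cos(5t), x_2(t) = C_1e^(-3t)sin(5t) - C_2e^(-3t)cos(5t)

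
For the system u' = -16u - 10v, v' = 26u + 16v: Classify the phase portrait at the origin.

center

A = [[-16,-10],[26,16]]; det(A-λI) = λ^2 + 4.
λ = 0 ± 2i: zero real part.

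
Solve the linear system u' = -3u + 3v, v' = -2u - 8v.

u(t) = -3K_1e^(-5t) + K_2e^(-6t), v(t) = 2K_1e^(-5t) - K_2e^(-6t)

Coefficient matrix A = [[-3, 3], [-2, -8]].
Characteristic polynomial det(A - λI) = λ^2 + 11λ + 30 = 0.
Eigenvalues λ = -5, -6.
For λ=-5: (A-λI) row 1 is [2, 3], so an eigenvector is (-3, 2).
For λ=-6: (A-λI) row 1 is [3, 3], so an eigenvector is (1, -1).
General solution: K_1e^(-5t)(-3,2) + K_2e^(-6t)(1,-1).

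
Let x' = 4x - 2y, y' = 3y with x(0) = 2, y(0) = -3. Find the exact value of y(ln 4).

A = [[4,-2],[0,3]]; eigenvalues λ = 4, 3.
Eigenvectors: (-1,0) for λ=4, (-2,-1) for λ=3.
From the initial condition, c_1 = -8, c_2 = 3.
y(ln 4) = (-8)(4^4)(0) + (3)(4^3)(-1) = -192.

-192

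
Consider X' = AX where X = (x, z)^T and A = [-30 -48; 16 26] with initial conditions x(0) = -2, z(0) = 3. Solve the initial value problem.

Coefficient matrix A = [[-30, -48], [16, 26]].
Characteristic polynomial det(A - λI) = λ^2 + 4λ - 12 = 0.
Eigenvalues λ = 2, -6.
For λ=2: (A-λI) row 1 is [-32, -48], so an eigenvector is (-3, 2).
For λ=-6: (A-λI) row 1 is [-24, -48], so an eigenvector is (2, -1).
General solution: C_1e^(2t)(-3,2) + C_2e^(-6t)(2,-1).
Applying x(0)=-2, z(0)=3 gives C_1=4, C_2=5.

x(t) = -12e^(2t) + 10e^(-6t), z(t) = 8e^(2t) - 5e^(-6t)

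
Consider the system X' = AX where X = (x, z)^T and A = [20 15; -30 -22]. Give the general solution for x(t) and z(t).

Coefficient matrix A = [[20, 15], [-30, -22]].
Characteristic polynomial det(A - λI) = λ^2 + 2λ + 10 = 0.
Eigenvalues λ = -1 ± 3i (complex conjugate pair).
For λ=-1+3i: an eigenvector is (2,-3) - i(-1,1) = (2 + i, -3 - i).
A real fundamental pair from Re and Im of e^((-1+3i)t)v: X_1 = e^(-t)(cos(3t)·(2,-3) + sin(3t)·(-1,1)), X_2 = e^(-t)(sin(3t)·(2,-3) - cos(3t)·(-1,1)).
General solution: K_1X_1 + K_2X_2.

x(t) = -K_1e^(-t)sin(3t) + 2K_1e^(-t)cos(3t) + 2K_2e^(-t)sin(3t) + K_2e^(-t)cos(3t), z(t) = K_1e^(-t)sin(3t) - 3K_1e^(-t)cos(3t) - 3K_2e^(-t)sin(3t) - K_2e^(-t)cos(3t)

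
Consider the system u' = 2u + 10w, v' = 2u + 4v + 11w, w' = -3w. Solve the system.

Coefficient matrix A = [[2, 0, 10], [2, 4, 11], [0, 0, -3]].
det(A - λI) = 0 gives eigenvalues λ = -3, 4, 2.
For λ=-3: eigenvector (-2,-1,1).
For λ=4: eigenvector (0,1,0).
For λ=2: eigenvector (1,-1,0).
General solution: K_1e^(-3t)(-2,-1,1) + K_2e^(4t)(0,1,0) + K_3e^(2t)(1,-1,0).

u(t) = -2K_1e^(-3t) + K_3e^(2t), v(t) = -K_1e^(-3t) + K_2e^(4t) - K_3e^(2t), w(t) = K_1e^(-3t)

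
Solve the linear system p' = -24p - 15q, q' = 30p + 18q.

p(t) = 2C_1e^(-3t)sin(3t) - C_1e^(-3t)cos(3t) - C_2e^(-3t)sin(3t) - 2C_2e^(-3t)cos(3t), q(t) = -3C_1e^(-3t)sin(3t) + C_1e^(-3t)cos(3t) + C_2e^(-3t)sin(3t) + 3C_2e^(-3t)cos(3t)

Coefficient matrix A = [[-24, -15], [30, 18]].
Characteristic polynomial det(A - λI) = λ^2 + 6λ + 18 = 0.
Eigenvalues λ = -3 ± 3i (complex conjugate pair).
For λ=-3+3i: an eigenvector is (-1,1) - i(2,-3) = (-1 - 2i, 1 + 3i).
A real fundamental pair from Re and Im of e^((-3+3i)t)v: X_1 = e^(-3t)(cos(3t)·(-1,1) + sin(3t)·(2,-3)), X_2 = e^(-3t)(sin(3t)·(-1,1) - cos(3t)·(2,-3)).
General solution: C_1X_1 + C_2X_2.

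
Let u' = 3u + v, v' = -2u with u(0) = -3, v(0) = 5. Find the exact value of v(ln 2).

12

A = [[3,1],[-2,0]]; eigenvalues λ = 2, 1.
Eigenvectors: (-1,1) for λ=2, (1,-2) for λ=1.
From the initial condition, c_1 = 1, c_2 = -2.
v(ln 2) = (1)(2^2)(1) + (-2)(2^1)(-2) = 12.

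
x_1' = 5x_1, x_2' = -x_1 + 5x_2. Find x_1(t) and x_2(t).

Coefficient matrix A = [[5, 0], [-1, 5]].
Characteristic polynomial det(A - λI) = λ^2 - 10λ + 25 = 0.
Single eigenvalue λ = 5 with algebraic multiplicity 2.
Eigenvector v = (0,-1); generalized eigenvector w with (A-λI)w=v is (1,1).
General solution: e^(5t)[c_1·v + c_2·(t·v + w)].

x_1(t) = c_2e^(5t), x_2(t) = -c_1e^(5t) - c_2te^(5t) + c_2e^(5t)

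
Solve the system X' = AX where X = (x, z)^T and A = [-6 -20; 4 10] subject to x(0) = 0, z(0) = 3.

Coefficient matrix A = [[-6, -20], [4, 10]].
Characteristic polynomial det(A - λI) = λ^2 - 4λ + 20 = 0.
Eigenvalues λ = 2 ± 4i (complex conjugate pair).
For λ=2+4i: an eigenvector is (-1,0) - i(2,-1) = (-1 - 2i, 0 + i).
A real fundamental pair from Re and Im of e^((2+4i)t)v: X_1 = e^(2t)(cos(4t)·(-1,0) + sin(4t)·(2,-1)), X_2 = e^(2t)(sin(4t)·(-1,0) - cos(4t)·(2,-1)).
General solution: K_1X_1 + K_2X_2.
Applying x(0)=0, z(0)=3 gives K_1=-6, K_2=3.

x(t) = -15e^(2t)sin(4t), z(t) = 6e^(2t)sin(4t) + 3e^(2t)cos(4t)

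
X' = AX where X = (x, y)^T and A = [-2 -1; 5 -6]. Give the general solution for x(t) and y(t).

Coefficient matrix A = [[-2, -1], [5, -6]].
Characteristic polynomial det(A - λI) = λ^2 + 8λ + 17 = 0.
Eigenvalues λ = -4 ± i (complex conjugate pair).
For λ=-4+i: an eigenvector is (0,1) - i(-1,-2) = (0 + i, 1 + 2i).
A real fundamental pair from Re and Im of e^((-4+i)t)v: X_1 = e^(-4t)(cos(t)·(0,1) + sin(t)·(-1,-2)), X_2 = e^(-4t)(sin(t)·(0,1) - cos(t)·(-1,-2)).
General solution: K_1X_1 + K_2X_2.

x(t) = -K_1e^(-4t)sin(t) + K_2e^(-4t)cos(t), y(t) = -2K_1e^(-4t)sin(t) + K_1e^(-4t)cos(t) + K_2e^(-4t)sin(t) + 2K_2e^(-4t)cos(t)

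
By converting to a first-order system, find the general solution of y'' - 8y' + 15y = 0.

y(t) = c_1e^(5t) + c_2e^(3t)

Let x_1 = y, x_2 = y'. Then x_1' = x_2 and x_2' = -15x_1 + 8x_2.
A = [[0,1],[-15,8]]; det(A-λI) = λ^2 - 8λ + 15.
Eigenvalues λ = 5, 3 with eigenvectors (1,5), (1,3).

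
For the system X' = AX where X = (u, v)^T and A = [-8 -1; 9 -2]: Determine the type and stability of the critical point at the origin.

A = [[-8,-1],[9,-2]]; det(A-λI) = λ^2 + 10λ + 25.
repeated λ = -5 with a single eigenvector.

stable improper node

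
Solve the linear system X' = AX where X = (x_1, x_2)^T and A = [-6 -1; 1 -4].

Coefficient matrix A = [[-6, -1], [1, -4]].
Characteristic polynomial det(A - λI) = λ^2 + 10λ + 25 = 0.
Single eigenvalue λ = -5 with algebraic multiplicity 2.
Eigenvector v = (-1,1); generalized eigenvector w with (A-λI)w=v is (3,-2).
General solution: e^(-5t)[K_1·v + K_2·(t·v + w)].

x_1(t) = -K_1e^(-5t) - K_2te^(-5t) + 3K_2e^(-5t), x_2(t) = K_1e^(-5t) + K_2te^(-5t) - 2K_2e^(-5t)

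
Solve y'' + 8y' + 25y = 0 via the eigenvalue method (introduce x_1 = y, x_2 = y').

y(t) = c_1e^(-4t)cos(3t) + c_2e^(-4t)sin(3t)

Let x_1 = y, x_2 = y'. Then x_1' = x_2 and x_2' = -25x_1 - 8x_2.
A = [[0,1],[-25,-8]]; det(A-λI) = λ^2 + 8λ + 25.
Eigenvalues λ = -4 ± 3i.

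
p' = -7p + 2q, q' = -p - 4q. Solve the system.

p(t) = -c_1e^(-5t) - 2c_2e^(-6t), q(t) = -c_1e^(-5t) - c_2e^(-6t)

Coefficient matrix A = [[-7, 2], [-1, -4]].
Characteristic polynomial det(A - λI) = λ^2 + 11λ + 30 = 0.
Eigenvalues λ = -5, -6.
For λ=-5: (A-λI) row 1 is [-2, 2], so an eigenvector is (-1, -1).
For λ=-6: (A-λI) row 1 is [-1, 2], so an eigenvector is (-2, -1).
General solution: c_1e^(-5t)(-1,-1) + c_2e^(-6t)(-2,-1).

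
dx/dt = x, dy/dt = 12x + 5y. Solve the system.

Coefficient matrix A = [[1, 0], [12, 5]].
Characteristic polynomial det(A - λI) = λ^2 - 6λ + 5 = 0.
Eigenvalues λ = 5, 1.
For λ=5: (A-λI) row 1 is [-4, 0], so an eigenvector is (0, -1).
For λ=1: (A-λI) row 2 is [12, 4], so an eigenvector is (-1, 3).
General solution: K_1e^(5t)(0,-1) + K_2e^(t)(-1,3).

x(t) = -K_2e^(t), y(t) = -K_1e^(5t) + 3K_2e^(t)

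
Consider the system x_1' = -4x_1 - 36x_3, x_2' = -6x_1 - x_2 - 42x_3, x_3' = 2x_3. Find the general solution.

x_1(t) = -6K_1e^(2t) + K_3e^(-4t), x_2(t) = -2K_1e^(2t) + K_2e^(-t) + 2K_3e^(-4t), x_3(t) = K_1e^(2t)

Coefficient matrix A = [[-4, 0, -36], [-6, -1, -42], [0, 0, 2]].
det(A - λI) = 0 gives eigenvalues λ = 2, -1, -4.
For λ=2: eigenvector (-6,-2,1).
For λ=-1: eigenvector (0,1,0).
For λ=-4: eigenvector (1,2,0).
General solution: K_1e^(2t)(-6,-2,1) + K_2e^(-t)(0,1,0) + K_3e^(-4t)(1,2,0).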